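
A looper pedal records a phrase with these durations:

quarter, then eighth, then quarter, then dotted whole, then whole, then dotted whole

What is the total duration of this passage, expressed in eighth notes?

37

In eighth notes: quarter = 2; eighth = 1; quarter = 2; dotted whole = 12; whole = 8; dotted whole = 12.
Total: 2 + 1 + 2 + 12 + 8 + 12 = 37 eighth notes.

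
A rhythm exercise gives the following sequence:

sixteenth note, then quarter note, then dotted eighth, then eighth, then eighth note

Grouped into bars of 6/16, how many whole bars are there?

2

One bar of 6/16 = 6 sixteenth notes.
In sixteenth notes: sixteenth note = 1; quarter note = 4; dotted eighth = 3; eighth = 2; eighth note = 2.
Adding: 1 + 4 + 3 + 2 + 2 = 12.
12 ÷ 6 = 2 complete bars with 0 left over.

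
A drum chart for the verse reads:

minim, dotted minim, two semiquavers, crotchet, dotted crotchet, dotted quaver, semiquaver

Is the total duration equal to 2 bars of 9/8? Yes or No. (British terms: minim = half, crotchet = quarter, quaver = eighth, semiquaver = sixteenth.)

One bar of 9/8 = 18 sixteenth notes, so 2 bars = 36.
Working in sixteenth notes: minim = 8; dotted minim = 12; semiquaver = 1; semiquaver = 1; crotchet = 4; dotted crotchet = 6; dotted quaver = 3; semiquaver = 1.
Sum: 8 + 12 + 1 + 1 + 4 + 6 + 3 + 1 = 36.
36 equals 36, so the answer is Yes.

Yes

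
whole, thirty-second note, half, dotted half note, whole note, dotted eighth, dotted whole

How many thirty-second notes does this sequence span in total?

Each duration in thirty-second notes: whole = 32; thirty-second note = 1; half = 16; dotted half note = 24; whole note = 32; dotted eighth = 6; dotted whole = 48.
Adding: 32 + 1 + 16 + 24 + 32 + 6 + 48 = 159 thirty-second notes.

159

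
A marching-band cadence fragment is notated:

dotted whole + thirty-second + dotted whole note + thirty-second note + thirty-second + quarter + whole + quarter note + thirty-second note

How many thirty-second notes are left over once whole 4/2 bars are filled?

20

One bar of 4/2 = 64 thirty-second notes.
Each duration in thirty-second notes: dotted whole = 48; thirty-second = 1; dotted whole note = 48; thirty-second note = 1; thirty-second = 1; quarter = 8; whole = 32; quarter note = 8; thirty-second note = 1.
Adding: 48 + 1 + 48 + 1 + 1 + 8 + 32 + 8 + 1 = 148.
148 ÷ 64 = 2 complete bars with 20 thirty-second notes remaining.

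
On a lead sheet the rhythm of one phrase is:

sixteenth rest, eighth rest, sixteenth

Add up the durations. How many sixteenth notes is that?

4

Convert each value to sixteenth notes: sixteenth rest = 1; eighth rest = 2; sixteenth = 1.
Total: 1 + 2 + 1 = 4 sixteenth notes.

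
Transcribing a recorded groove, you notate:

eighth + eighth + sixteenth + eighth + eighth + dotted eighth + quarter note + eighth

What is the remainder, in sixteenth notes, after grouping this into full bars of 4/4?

2

One bar of 4/4 = 16 sixteenth notes.
Each duration in sixteenth notes: eighth = 2; eighth = 2; sixteenth = 1; eighth = 2; eighth = 2; dotted eighth = 3; quarter note = 4; eighth = 2.
Total: 2 + 2 + 1 + 2 + 2 + 3 + 4 + 2 = 18.
18 ÷ 16 = 1 complete bar with 2 sixteenth notes remaining.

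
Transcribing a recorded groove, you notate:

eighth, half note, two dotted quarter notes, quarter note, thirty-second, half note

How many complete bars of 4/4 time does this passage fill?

2

One bar of 4/4 = 32 thirty-second notes.
Convert each value to thirty-second notes: eighth = 4; half note = 16; dotted quarter note = 12; dotted quarter note = 12; quarter note = 8; thirty-second = 1; half note = 16.
Adding: 4 + 16 + 12 + 12 + 8 + 1 + 16 = 69.
69 ÷ 32 = 2 complete bars with 5 left over.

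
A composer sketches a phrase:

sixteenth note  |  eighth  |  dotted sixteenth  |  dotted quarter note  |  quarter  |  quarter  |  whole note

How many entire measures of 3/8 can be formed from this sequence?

One bar of 3/8 = 12 thirty-second notes.
In thirty-second notes: sixteenth note = 2; eighth = 4; dotted sixteenth = 3; dotted quarter note = 12; quarter = 8; quarter = 8; whole note = 32.
Altogether 2 + 4 + 3 + 12 + 8 + 8 + 32 = 69.
69 ÷ 12 = 5 complete bars with 9 left over.

5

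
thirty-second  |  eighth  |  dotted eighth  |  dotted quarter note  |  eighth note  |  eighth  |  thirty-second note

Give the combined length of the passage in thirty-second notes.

32

Each duration in thirty-second notes: thirty-second = 1; eighth = 4; dotted eighth = 6; dotted quarter note = 12; eighth note = 4; eighth = 4; thirty-second note = 1.
Total: 1 + 4 + 6 + 12 + 4 + 4 + 1 = 32 thirty-second notes.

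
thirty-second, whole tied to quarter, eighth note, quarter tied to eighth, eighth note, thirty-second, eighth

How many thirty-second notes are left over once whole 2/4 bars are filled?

One bar of 2/4 = 16 thirty-second notes.
Working in thirty-second notes: thirty-second = 1; whole tied to quarter (whole + quarter) = 40; eighth note = 4; quarter tied to eighth (quarter + eighth) = 12; eighth note = 4; thirty-second = 1; eighth = 4.
Altogether 1 + 40 + 4 + 12 + 4 + 1 + 4 = 66.
66 ÷ 16 = 4 complete bars with 2 thirty-second notes remaining.

2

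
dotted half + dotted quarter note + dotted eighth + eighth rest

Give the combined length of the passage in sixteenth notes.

23

Working in sixteenth notes: dotted half = 12; dotted quarter note = 6; dotted eighth = 3; eighth rest = 2.
Total: 12 + 6 + 3 + 2 = 23 sixteenth notes.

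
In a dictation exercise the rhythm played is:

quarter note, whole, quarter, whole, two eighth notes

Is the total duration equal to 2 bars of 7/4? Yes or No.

No

One bar of 7/4 = 14 eighth notes, so 2 bars = 28.
Convert each value to eighth notes: quarter note = 2; whole = 8; quarter = 2; whole = 8; eighth note = 1; eighth note = 1.
Altogether 2 + 8 + 2 + 8 + 1 + 1 = 22.
22 falls short of 28, so the answer is No.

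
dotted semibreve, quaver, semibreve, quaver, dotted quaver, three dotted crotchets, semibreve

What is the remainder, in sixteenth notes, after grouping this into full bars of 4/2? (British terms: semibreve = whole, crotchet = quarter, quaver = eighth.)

One bar of 4/2 = 32 sixteenth notes.
Each duration in sixteenth notes: dotted semibreve = 24; quaver = 2; semibreve = 16; quaver = 2; dotted quaver = 3; dotted crotchet = 6; dotted crotchet = 6; dotted crotchet = 6; semibreve = 16.
Altogether 24 + 2 + 16 + 2 + 3 + 6 + 6 + 6 + 16 = 81.
81 ÷ 32 = 2 complete bars with 17 sixteenth notes remaining.

17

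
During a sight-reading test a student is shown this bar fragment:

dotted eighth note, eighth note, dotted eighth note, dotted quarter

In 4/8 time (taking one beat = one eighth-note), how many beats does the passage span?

One eighth-note beat = 2 sixteenth notes.
Express everything in sixteenth notes: dotted eighth note = 3; eighth note = 2; dotted eighth note = 3; dotted quarter = 6.
Adding: 3 + 2 + 3 + 6 = 14.
14 ÷ 2 = 7 beats.

7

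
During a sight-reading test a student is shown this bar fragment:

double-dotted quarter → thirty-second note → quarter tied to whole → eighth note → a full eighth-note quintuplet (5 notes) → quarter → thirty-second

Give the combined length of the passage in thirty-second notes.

84

Convert each value to thirty-second notes: double-dotted quarter = 14; thirty-second note = 1; quarter tied to whole (quarter + whole) = 40; eighth note = 4; a full eighth-note quintuplet (5 notes) (five quintuplet eighths span one half) = 16; quarter = 8; thirty-second = 1.
Altogether 14 + 1 + 40 + 4 + 16 + 8 + 1 = 84 thirty-second notes.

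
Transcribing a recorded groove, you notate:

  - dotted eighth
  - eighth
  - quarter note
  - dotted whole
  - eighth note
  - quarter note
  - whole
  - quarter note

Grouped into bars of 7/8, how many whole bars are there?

4

One bar of 7/8 = 14 sixteenth notes.
Convert each value to sixteenth notes: dotted eighth = 3; eighth = 2; quarter note = 4; dotted whole = 24; eighth note = 2; quarter note = 4; whole = 16; quarter note = 4.
Total: 3 + 2 + 4 + 24 + 2 + 4 + 16 + 4 = 59.
59 ÷ 14 = 4 complete bars with 3 left over.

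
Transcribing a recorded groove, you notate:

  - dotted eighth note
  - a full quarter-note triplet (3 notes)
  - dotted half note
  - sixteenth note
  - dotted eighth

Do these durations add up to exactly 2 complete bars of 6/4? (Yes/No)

No

One bar of 6/4 = 24 sixteenth notes, so 2 bars = 48.
Convert each value to sixteenth notes: dotted eighth note = 3; a full quarter-note triplet (3 notes) (three triplet quarters span one half) = 8; dotted half note = 12; sixteenth note = 1; dotted eighth = 3.
Altogether 3 + 8 + 12 + 1 + 3 = 27.
27 falls short of 48, so the answer is No.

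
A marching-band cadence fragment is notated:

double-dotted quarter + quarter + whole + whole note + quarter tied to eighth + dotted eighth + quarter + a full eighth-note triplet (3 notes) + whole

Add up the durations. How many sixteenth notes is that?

In sixteenth notes: double-dotted quarter = 7; quarter = 4; whole = 16; whole note = 16; quarter tied to eighth (quarter + eighth) = 6; dotted eighth = 3; quarter = 4; a full eighth-note triplet (3 notes) (three triplet eighths span one quarter) = 4; whole = 16.
Total: 7 + 4 + 16 + 16 + 6 + 3 + 4 + 4 + 16 = 76 sixteenth notes.

76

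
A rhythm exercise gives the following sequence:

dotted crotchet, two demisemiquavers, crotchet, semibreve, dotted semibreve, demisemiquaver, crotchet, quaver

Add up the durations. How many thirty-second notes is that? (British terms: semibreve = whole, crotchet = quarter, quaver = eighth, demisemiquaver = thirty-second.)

115

In thirty-second notes: dotted crotchet = 12; demisemiquaver = 1; demisemiquaver = 1; crotchet = 8; semibreve = 32; dotted semibreve = 48; demisemiquaver = 1; crotchet = 8; quaver = 4.
Altogether 12 + 1 + 1 + 8 + 32 + 48 + 1 + 8 + 4 = 115 thirty-second notes.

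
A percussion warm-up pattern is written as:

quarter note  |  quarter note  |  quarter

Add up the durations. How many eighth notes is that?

6

Express everything in eighth notes: quarter note = 2; quarter note = 2; quarter = 2.
Sum: 2 + 2 + 2 = 6 eighth notes.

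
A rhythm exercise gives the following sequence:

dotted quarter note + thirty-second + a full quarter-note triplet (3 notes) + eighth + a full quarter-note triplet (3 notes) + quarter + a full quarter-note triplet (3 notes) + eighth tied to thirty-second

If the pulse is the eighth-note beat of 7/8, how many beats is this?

19.5

One eighth-note beat = 4 thirty-second notes.
Working in thirty-second notes: dotted quarter note = 12; thirty-second = 1; a full quarter-note triplet (3 notes) (three triplet quarters span one half) = 16; eighth = 4; a full quarter-note triplet (3 notes) (three triplet quarters span one half) = 16; quarter = 8; a full quarter-note triplet (3 notes) (three triplet quarters span one half) = 16; eighth tied to thirty-second (eighth + thirty-second) = 5.
Adding: 12 + 1 + 16 + 4 + 16 + 8 + 16 + 5 = 78.
78 ÷ 4 = 19.5 beats.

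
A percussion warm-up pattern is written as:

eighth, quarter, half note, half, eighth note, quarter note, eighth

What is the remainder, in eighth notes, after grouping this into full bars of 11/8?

4

One bar of 11/8 = 11 eighth notes.
Working in eighth notes: eighth = 1; quarter = 2; half note = 4; half = 4; eighth note = 1; quarter note = 2; eighth = 1.
Altogether 1 + 2 + 4 + 4 + 1 + 2 + 1 = 15.
15 ÷ 11 = 1 complete bar with 4 eighth notes remaining.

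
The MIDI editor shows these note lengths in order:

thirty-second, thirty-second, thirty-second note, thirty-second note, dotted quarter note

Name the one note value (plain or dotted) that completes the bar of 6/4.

whole note

The bar of 6/4 = 48 thirty-second notes.
Convert each value to thirty-second notes: thirty-second = 1; thirty-second = 1; thirty-second note = 1; thirty-second note = 1; dotted quarter note = 12.
Adding: 1 + 1 + 1 + 1 + 12 = 16.
Remaining: 48 − 16 = 32 thirty-second notes, which is a whole note.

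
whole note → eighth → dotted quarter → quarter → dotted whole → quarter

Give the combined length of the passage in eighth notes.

Convert each value to eighth notes: whole note = 8; eighth = 1; dotted quarter = 3; quarter = 2; dotted whole = 12; quarter = 2.
Adding: 8 + 1 + 3 + 2 + 12 + 2 = 28 eighth notes.

28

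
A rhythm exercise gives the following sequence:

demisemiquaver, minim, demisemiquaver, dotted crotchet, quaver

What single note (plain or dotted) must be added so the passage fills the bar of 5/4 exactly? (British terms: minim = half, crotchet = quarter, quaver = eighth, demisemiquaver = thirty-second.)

dotted eighth note

The bar of 5/4 = 40 thirty-second notes.
In thirty-second notes: demisemiquaver = 1; minim = 16; demisemiquaver = 1; dotted crotchet = 12; quaver = 4.
Total: 1 + 16 + 1 + 12 + 4 = 34.
Remaining: 40 − 34 = 6 thirty-second notes, which is a dotted eighth note.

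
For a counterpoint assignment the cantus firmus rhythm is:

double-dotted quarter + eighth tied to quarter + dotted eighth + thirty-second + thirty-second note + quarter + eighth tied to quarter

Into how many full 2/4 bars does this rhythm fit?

3

One bar of 2/4 = 16 thirty-second notes.
Convert each value to thirty-second notes: double-dotted quarter = 14; eighth tied to quarter (eighth + quarter) = 12; dotted eighth = 6; thirty-second = 1; thirty-second note = 1; quarter = 8; eighth tied to quarter (eighth + quarter) = 12.
Total: 14 + 12 + 6 + 1 + 1 + 8 + 12 = 54.
54 ÷ 16 = 3 complete bars with 6 left over.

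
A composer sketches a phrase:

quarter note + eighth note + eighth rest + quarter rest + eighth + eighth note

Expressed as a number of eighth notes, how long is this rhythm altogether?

Each duration in eighth notes: quarter note = 2; eighth note = 1; eighth rest = 1; quarter rest = 2; eighth = 1; eighth note = 1.
Altogether 2 + 1 + 1 + 2 + 1 + 1 = 8 eighth notes.

8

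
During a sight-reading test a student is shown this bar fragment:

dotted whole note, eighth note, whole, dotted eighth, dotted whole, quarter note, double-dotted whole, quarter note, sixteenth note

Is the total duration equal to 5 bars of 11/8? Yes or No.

No

One bar of 11/8 = 22 sixteenth notes, so 5 bars = 110.
Working in sixteenth notes: dotted whole note = 24; eighth note = 2; whole = 16; dotted eighth = 3; dotted whole = 24; quarter note = 4; double-dotted whole = 28; quarter note = 4; sixteenth note = 1.
Total: 24 + 2 + 16 + 3 + 24 + 4 + 28 + 4 + 1 = 106.
106 falls short of 110, so the answer is No.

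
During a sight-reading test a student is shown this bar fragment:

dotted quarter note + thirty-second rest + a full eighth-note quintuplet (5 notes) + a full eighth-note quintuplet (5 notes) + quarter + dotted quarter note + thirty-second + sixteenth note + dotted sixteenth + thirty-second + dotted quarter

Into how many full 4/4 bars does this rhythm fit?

2

One bar of 4/4 = 32 thirty-second notes.
In thirty-second notes: dotted quarter note = 12; thirty-second rest = 1; a full eighth-note quintuplet (5 notes) (five quintuplet eighths span one half) = 16; a full eighth-note quintuplet (5 notes) (five quintuplet eighths span one half) = 16; quarter = 8; dotted quarter note = 12; thirty-second = 1; sixteenth note = 2; dotted sixteenth = 3; thirty-second = 1; dotted quarter = 12.
Sum: 12 + 1 + 16 + 16 + 8 + 12 + 1 + 2 + 3 + 1 + 12 = 84.
84 ÷ 32 = 2 complete bars with 20 left over.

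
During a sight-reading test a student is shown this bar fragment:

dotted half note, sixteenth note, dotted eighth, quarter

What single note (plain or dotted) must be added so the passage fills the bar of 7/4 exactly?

half note

The bar of 7/4 = 28 sixteenth notes.
Express everything in sixteenth notes: dotted half note = 12; sixteenth note = 1; dotted eighth = 3; quarter = 4.
Altogether 12 + 1 + 3 + 4 = 20.
Remaining: 28 − 20 = 8 sixteenth notes, which is a half note.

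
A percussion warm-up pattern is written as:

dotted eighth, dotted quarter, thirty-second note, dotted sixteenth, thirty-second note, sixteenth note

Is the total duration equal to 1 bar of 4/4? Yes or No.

One bar of 4/4 = 32 thirty-second notes.
Working in thirty-second notes: dotted eighth = 6; dotted quarter = 12; thirty-second note = 1; dotted sixteenth = 3; thirty-second note = 1; sixteenth note = 2.
Sum: 6 + 12 + 1 + 3 + 1 + 2 = 25.
25 falls short of 32, so the answer is No.

No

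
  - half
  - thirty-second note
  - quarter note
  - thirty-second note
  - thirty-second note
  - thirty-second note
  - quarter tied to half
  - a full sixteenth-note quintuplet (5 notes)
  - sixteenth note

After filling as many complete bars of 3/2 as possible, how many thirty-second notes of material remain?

14

One bar of 3/2 = 48 thirty-second notes.
Convert each value to thirty-second notes: half = 16; thirty-second note = 1; quarter note = 8; thirty-second note = 1; thirty-second note = 1; thirty-second note = 1; quarter tied to half (quarter + half) = 24; a full sixteenth-note quintuplet (5 notes) (five quintuplet sixteenths span one quarter) = 8; sixteenth note = 2.
Total: 16 + 1 + 8 + 1 + 1 + 1 + 24 + 8 + 2 = 62.
62 ÷ 48 = 1 complete bar with 14 thirty-second notes remaining.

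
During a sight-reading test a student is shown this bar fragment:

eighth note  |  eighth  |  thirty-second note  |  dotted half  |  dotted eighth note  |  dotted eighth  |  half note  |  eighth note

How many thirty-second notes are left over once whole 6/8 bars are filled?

17

One bar of 6/8 = 24 thirty-second notes.
Convert each value to thirty-second notes: eighth note = 4; eighth = 4; thirty-second note = 1; dotted half = 24; dotted eighth note = 6; dotted eighth = 6; half note = 16; eighth note = 4.
Altogether 4 + 4 + 1 + 24 + 6 + 6 + 16 + 4 = 65.
65 ÷ 24 = 2 complete bars with 17 thirty-second notes remaining.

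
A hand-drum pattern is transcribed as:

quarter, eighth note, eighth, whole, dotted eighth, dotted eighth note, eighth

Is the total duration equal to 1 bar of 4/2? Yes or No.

Yes

One bar of 4/2 = 32 sixteenth notes.
Express everything in sixteenth notes: quarter = 4; eighth note = 2; eighth = 2; whole = 16; dotted eighth = 3; dotted eighth note = 3; eighth = 2.
Sum: 4 + 2 + 2 + 16 + 3 + 3 + 2 = 32.
32 equals 32, so the answer is Yes.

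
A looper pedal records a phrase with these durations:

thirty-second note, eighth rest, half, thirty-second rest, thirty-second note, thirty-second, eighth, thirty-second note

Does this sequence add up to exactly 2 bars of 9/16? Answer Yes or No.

No

One bar of 9/16 = 18 thirty-second notes, so 2 bars = 36.
Working in thirty-second notes: thirty-second note = 1; eighth rest = 4; half = 16; thirty-second rest = 1; thirty-second note = 1; thirty-second = 1; eighth = 4; thirty-second note = 1.
Altogether 1 + 4 + 16 + 1 + 1 + 1 + 4 + 1 = 29.
29 falls short of 36, so the answer is No.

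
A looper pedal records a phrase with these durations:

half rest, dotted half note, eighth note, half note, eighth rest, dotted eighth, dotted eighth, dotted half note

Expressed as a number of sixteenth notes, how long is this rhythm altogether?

Convert each value to sixteenth notes: half rest = 8; dotted half note = 12; eighth note = 2; half note = 8; eighth rest = 2; dotted eighth = 3; dotted eighth = 3; dotted half note = 12.
Adding: 8 + 12 + 2 + 8 + 2 + 3 + 3 + 12 = 50 sixteenth notes.

50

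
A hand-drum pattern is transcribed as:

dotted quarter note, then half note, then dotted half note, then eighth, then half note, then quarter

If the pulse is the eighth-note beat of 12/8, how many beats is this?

20

One eighth-note beat = 2 sixteenth notes.
In sixteenth notes: dotted quarter note = 6; half note = 8; dotted half note = 12; eighth = 2; half note = 8; quarter = 4.
Adding: 6 + 8 + 12 + 2 + 8 + 4 = 40.
40 ÷ 2 = 20 beats.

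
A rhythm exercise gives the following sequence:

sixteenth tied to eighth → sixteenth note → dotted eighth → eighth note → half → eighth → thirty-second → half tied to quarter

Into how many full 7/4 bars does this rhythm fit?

One bar of 7/4 = 56 thirty-second notes.
Each duration in thirty-second notes: sixteenth tied to eighth (sixteenth + eighth) = 6; sixteenth note = 2; dotted eighth = 6; eighth note = 4; half = 16; eighth = 4; thirty-second = 1; half tied to quarter (half + quarter) = 24.
Total: 6 + 2 + 6 + 4 + 16 + 4 + 1 + 24 = 63.
63 ÷ 56 = 1 complete bar with 7 left over.

1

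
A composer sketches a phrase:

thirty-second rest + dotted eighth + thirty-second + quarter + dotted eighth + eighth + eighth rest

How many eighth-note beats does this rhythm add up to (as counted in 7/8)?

7.5

One eighth-note beat = 4 thirty-second notes.
In thirty-second notes: thirty-second rest = 1; dotted eighth = 6; thirty-second = 1; quarter = 8; dotted eighth = 6; eighth = 4; eighth rest = 4.
Sum: 1 + 6 + 1 + 8 + 6 + 4 + 4 = 30.
30 ÷ 4 = 7.5 beats.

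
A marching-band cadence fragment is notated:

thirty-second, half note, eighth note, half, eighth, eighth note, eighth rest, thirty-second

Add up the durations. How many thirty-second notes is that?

In thirty-second notes: thirty-second = 1; half note = 16; eighth note = 4; half = 16; eighth = 4; eighth note = 4; eighth rest = 4; thirty-second = 1.
Total: 1 + 16 + 4 + 16 + 4 + 4 + 4 + 1 = 50 thirty-second notes.

50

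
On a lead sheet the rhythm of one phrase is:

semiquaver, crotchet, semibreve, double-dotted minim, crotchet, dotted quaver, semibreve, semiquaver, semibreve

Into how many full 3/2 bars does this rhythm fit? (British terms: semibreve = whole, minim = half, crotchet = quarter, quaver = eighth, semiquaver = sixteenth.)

3

One bar of 3/2 = 24 sixteenth notes.
Working in sixteenth notes: semiquaver = 1; crotchet = 4; semibreve = 16; double-dotted minim = 14; crotchet = 4; dotted quaver = 3; semibreve = 16; semiquaver = 1; semibreve = 16.
Total: 1 + 4 + 16 + 14 + 4 + 3 + 16 + 1 + 16 = 75.
75 ÷ 24 = 3 complete bars with 3 left over.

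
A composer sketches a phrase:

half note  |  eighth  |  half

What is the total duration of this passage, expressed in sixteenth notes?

In sixteenth notes: half note = 8; eighth = 2; half = 8.
Sum: 8 + 2 + 8 = 18 sixteenth notes.

18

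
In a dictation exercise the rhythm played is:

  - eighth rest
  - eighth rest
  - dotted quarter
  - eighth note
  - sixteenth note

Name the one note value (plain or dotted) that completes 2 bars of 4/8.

2 bars of 4/8 = 16 sixteenth notes.
Working in sixteenth notes: eighth rest = 2; eighth rest = 2; dotted quarter = 6; eighth note = 2; sixteenth note = 1.
Sum: 2 + 2 + 6 + 2 + 1 = 13.
Remaining: 16 − 13 = 3 sixteenth notes, which is a dotted eighth note.

dotted eighth note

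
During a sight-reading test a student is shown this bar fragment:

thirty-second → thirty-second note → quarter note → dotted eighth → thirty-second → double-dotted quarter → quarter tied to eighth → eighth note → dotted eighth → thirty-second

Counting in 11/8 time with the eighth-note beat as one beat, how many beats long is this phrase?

13.5

One eighth-note beat = 4 thirty-second notes.
Express everything in thirty-second notes: thirty-second = 1; thirty-second note = 1; quarter note = 8; dotted eighth = 6; thirty-second = 1; double-dotted quarter = 14; quarter tied to eighth (quarter + eighth) = 12; eighth note = 4; dotted eighth = 6; thirty-second = 1.
Altogether 1 + 1 + 8 + 6 + 1 + 14 + 12 + 4 + 6 + 1 = 54.
54 ÷ 4 = 13.5 beats.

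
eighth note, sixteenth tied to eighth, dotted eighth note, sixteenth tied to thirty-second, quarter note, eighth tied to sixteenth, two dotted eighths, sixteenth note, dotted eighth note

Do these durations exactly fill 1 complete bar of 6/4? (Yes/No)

One bar of 6/4 = 48 thirty-second notes.
Express everything in thirty-second notes: eighth note = 4; sixteenth tied to eighth (sixteenth + eighth) = 6; dotted eighth note = 6; sixteenth tied to thirty-second (sixteenth + thirty-second) = 3; quarter note = 8; eighth tied to sixteenth (eighth + sixteenth) = 6; dotted eighth = 6; dotted eighth = 6; sixteenth note = 2; dotted eighth note = 6.
Adding: 4 + 6 + 6 + 3 + 8 + 6 + 6 + 6 + 2 + 6 = 53.
53 exceeds 48, so the answer is No.

No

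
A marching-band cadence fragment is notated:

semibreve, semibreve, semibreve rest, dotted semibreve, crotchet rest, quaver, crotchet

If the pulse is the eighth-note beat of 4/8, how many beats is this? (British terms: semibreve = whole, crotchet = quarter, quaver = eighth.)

One eighth-note beat = 2 sixteenth notes.
Working in sixteenth notes: semibreve = 16; semibreve = 16; semibreve rest = 16; dotted semibreve = 24; crotchet rest = 4; quaver = 2; crotchet = 4.
Total: 16 + 16 + 16 + 24 + 4 + 2 + 4 = 82.
82 ÷ 2 = 41 beats.

41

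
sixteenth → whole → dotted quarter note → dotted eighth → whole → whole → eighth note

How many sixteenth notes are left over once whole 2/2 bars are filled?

12

One bar of 2/2 = 16 sixteenth notes.
In sixteenth notes: sixteenth = 1; whole = 16; dotted quarter note = 6; dotted eighth = 3; whole = 16; whole = 16; eighth note = 2.
Altogether 1 + 16 + 6 + 3 + 16 + 16 + 2 = 60.
60 ÷ 16 = 3 complete bars with 12 sixteenth notes remaining.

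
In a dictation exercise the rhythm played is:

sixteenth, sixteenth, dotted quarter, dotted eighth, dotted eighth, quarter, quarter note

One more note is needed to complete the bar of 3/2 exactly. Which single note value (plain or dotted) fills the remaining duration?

The bar of 3/2 = 24 sixteenth notes.
Each duration in sixteenth notes: sixteenth = 1; sixteenth = 1; dotted quarter = 6; dotted eighth = 3; dotted eighth = 3; quarter = 4; quarter note = 4.
Adding: 1 + 1 + 6 + 3 + 3 + 4 + 4 = 22.
Remaining: 24 − 22 = 2 sixteenth notes, which is a eighth note.

eighth note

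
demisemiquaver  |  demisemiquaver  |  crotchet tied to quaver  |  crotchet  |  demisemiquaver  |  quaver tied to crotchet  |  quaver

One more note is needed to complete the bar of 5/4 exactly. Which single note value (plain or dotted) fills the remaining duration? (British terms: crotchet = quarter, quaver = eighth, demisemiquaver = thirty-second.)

thirty-second note

The bar of 5/4 = 40 thirty-second notes.
In thirty-second notes: demisemiquaver = 1; demisemiquaver = 1; crotchet tied to quaver (crotchet + quaver) = 12; crotchet = 8; demisemiquaver = 1; quaver tied to crotchet (quaver + crotchet) = 12; quaver = 4.
Sum: 1 + 1 + 12 + 8 + 1 + 12 + 4 = 39.
Remaining: 40 − 39 = 1 thirty-second note, which is a thirty-second note.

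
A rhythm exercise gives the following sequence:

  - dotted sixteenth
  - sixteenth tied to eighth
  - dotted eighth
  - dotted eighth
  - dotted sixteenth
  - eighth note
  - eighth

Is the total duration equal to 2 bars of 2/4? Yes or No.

Yes

One bar of 2/4 = 16 thirty-second notes, so 2 bars = 32.
In thirty-second notes: dotted sixteenth = 3; sixteenth tied to eighth (sixteenth + eighth) = 6; dotted eighth = 6; dotted eighth = 6; dotted sixteenth = 3; eighth note = 4; eighth = 4.
Sum: 3 + 6 + 6 + 6 + 3 + 4 + 4 = 32.
32 equals 32, so the answer is Yes.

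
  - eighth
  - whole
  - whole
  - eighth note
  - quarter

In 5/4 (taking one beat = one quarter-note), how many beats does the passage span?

One quarter-note beat = 2 eighth notes.
In eighth notes: eighth = 1; whole = 8; whole = 8; eighth note = 1; quarter = 2.
Sum: 1 + 8 + 8 + 1 + 2 = 20.
20 ÷ 2 = 10 beats.

10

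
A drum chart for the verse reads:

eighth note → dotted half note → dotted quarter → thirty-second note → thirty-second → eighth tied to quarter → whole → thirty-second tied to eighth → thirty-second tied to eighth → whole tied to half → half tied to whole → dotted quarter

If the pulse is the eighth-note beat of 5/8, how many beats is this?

51

One eighth-note beat = 4 thirty-second notes.
Convert each value to thirty-second notes: eighth note = 4; dotted half note = 24; dotted quarter = 12; thirty-second note = 1; thirty-second = 1; eighth tied to quarter (eighth + quarter) = 12; whole = 32; thirty-second tied to eighth (thirty-second + eighth) = 5; thirty-second tied to eighth (thirty-second + eighth) = 5; whole tied to half (whole + half) = 48; half tied to whole (half + whole) = 48; dotted quarter = 12.
Total: 4 + 24 + 12 + 1 + 1 + 12 + 32 + 5 + 5 + 48 + 48 + 12 = 204.
204 ÷ 4 = 51 beats.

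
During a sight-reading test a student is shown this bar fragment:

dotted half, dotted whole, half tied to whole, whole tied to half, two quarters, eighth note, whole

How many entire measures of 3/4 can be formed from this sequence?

One bar of 3/4 = 6 eighth notes.
Convert each value to eighth notes: dotted half = 6; dotted whole = 12; half tied to whole (half + whole) = 12; whole tied to half (whole + half) = 12; quarter = 2; quarter = 2; eighth note = 1; whole = 8.
Altogether 6 + 12 + 12 + 12 + 2 + 2 + 1 + 8 = 55.
55 ÷ 6 = 9 complete bars with 1 left over.

9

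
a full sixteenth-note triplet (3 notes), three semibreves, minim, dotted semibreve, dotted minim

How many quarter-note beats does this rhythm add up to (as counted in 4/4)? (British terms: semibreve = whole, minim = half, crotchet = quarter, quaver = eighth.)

One quarter-note beat = 2 eighth notes.
Each duration in eighth notes: a full sixteenth-note triplet (3 notes) (three triplet sixteenths span one eighth) = 1; semibreve = 8; semibreve = 8; semibreve = 8; minim = 4; dotted semibreve = 12; dotted minim = 6.
Adding: 1 + 8 + 8 + 8 + 4 + 12 + 6 = 47.
47 ÷ 2 = 23.5 beats.

23.5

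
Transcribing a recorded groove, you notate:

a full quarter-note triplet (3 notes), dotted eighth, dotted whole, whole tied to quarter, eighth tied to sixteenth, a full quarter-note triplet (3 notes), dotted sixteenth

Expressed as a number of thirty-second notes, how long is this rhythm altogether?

In thirty-second notes: a full quarter-note triplet (3 notes) (three triplet quarters span one half) = 16; dotted eighth = 6; dotted whole = 48; whole tied to quarter (whole + quarter) = 40; eighth tied to sixteenth (eighth + sixteenth) = 6; a full quarter-note triplet (3 notes) (three triplet quarters span one half) = 16; dotted sixteenth = 3.
Total: 16 + 6 + 48 + 40 + 6 + 16 + 3 = 135 thirty-second notes.

135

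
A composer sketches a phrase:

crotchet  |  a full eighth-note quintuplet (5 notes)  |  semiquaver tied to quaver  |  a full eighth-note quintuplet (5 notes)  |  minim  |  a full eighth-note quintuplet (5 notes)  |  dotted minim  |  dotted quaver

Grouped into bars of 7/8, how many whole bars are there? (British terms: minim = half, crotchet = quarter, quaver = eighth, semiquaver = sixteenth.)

One bar of 7/8 = 14 sixteenth notes.
In sixteenth notes: crotchet = 4; a full eighth-note quintuplet (5 notes) (five quintuplet eighths span one half) = 8; semiquaver tied to quaver (semiquaver + quaver) = 3; a full eighth-note quintuplet (5 notes) (five quintuplet eighths span one half) = 8; minim = 8; a full eighth-note quintuplet (5 notes) (five quintuplet eighths span one half) = 8; dotted minim = 12; dotted quaver = 3.
Altogether 4 + 8 + 3 + 8 + 8 + 8 + 12 + 3 = 54.
54 ÷ 14 = 3 complete bars with 12 left over.

3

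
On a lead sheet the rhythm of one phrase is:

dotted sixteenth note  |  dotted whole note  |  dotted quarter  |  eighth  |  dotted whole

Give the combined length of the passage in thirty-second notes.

Working in thirty-second notes: dotted sixteenth note = 3; dotted whole note = 48; dotted quarter = 12; eighth = 4; dotted whole = 48.
Total: 3 + 48 + 12 + 4 + 48 = 115 thirty-second notes.

115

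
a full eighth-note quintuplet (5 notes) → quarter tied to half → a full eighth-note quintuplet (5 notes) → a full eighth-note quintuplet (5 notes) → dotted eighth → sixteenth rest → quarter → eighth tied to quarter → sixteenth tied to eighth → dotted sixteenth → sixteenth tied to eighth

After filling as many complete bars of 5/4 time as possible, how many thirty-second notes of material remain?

35

One bar of 5/4 = 40 thirty-second notes.
Working in thirty-second notes: a full eighth-note quintuplet (5 notes) (five quintuplet eighths span one half) = 16; quarter tied to half (quarter + half) = 24; a full eighth-note quintuplet (5 notes) (five quintuplet eighths span one half) = 16; a full eighth-note quintuplet (5 notes) (five quintuplet eighths span one half) = 16; dotted eighth = 6; sixteenth rest = 2; quarter = 8; eighth tied to quarter (eighth + quarter) = 12; sixteenth tied to eighth (sixteenth + eighth) = 6; dotted sixteenth = 3; sixteenth tied to eighth (sixteenth + eighth) = 6.
Adding: 16 + 24 + 16 + 16 + 6 + 2 + 8 + 12 + 6 + 3 + 6 = 115.
115 ÷ 40 = 2 complete bars with 35 thirty-second notes remaining.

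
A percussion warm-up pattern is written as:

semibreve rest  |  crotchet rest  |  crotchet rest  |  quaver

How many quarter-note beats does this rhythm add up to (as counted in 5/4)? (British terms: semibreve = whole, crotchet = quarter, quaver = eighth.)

6.5

One quarter-note beat = 2 eighth notes.
Working in eighth notes: semibreve rest = 8; crotchet rest = 2; crotchet rest = 2; quaver = 1.
Total: 8 + 2 + 2 + 1 = 13.
13 ÷ 2 = 6.5 beats.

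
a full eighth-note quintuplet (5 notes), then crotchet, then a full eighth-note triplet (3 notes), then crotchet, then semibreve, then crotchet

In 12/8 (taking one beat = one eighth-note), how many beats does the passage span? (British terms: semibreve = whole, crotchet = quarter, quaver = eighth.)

One eighth-note beat = 2 sixteenth notes.
Working in sixteenth notes: a full eighth-note quintuplet (5 notes) (five quintuplet eighths span one half) = 8; crotchet = 4; a full eighth-note triplet (3 notes) (three triplet eighths span one quarter) = 4; crotchet = 4; semibreve = 16; crotchet = 4.
Total: 8 + 4 + 4 + 4 + 16 + 4 = 40.
40 ÷ 2 = 20 beats.

20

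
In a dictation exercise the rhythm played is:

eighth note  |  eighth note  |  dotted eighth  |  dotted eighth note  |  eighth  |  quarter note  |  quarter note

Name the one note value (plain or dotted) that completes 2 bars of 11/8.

2 bars of 11/8 = 44 sixteenth notes.
Each duration in sixteenth notes: eighth note = 2; eighth note = 2; dotted eighth = 3; dotted eighth note = 3; eighth = 2; quarter note = 4; quarter note = 4.
Adding: 2 + 2 + 3 + 3 + 2 + 4 + 4 = 20.
Remaining: 44 − 20 = 24 sixteenth notes, which is a dotted whole note.

dotted whole note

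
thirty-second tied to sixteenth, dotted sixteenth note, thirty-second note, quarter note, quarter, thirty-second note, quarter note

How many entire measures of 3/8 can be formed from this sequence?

One bar of 3/8 = 12 thirty-second notes.
Convert each value to thirty-second notes: thirty-second tied to sixteenth (thirty-second + sixteenth) = 3; dotted sixteenth note = 3; thirty-second note = 1; quarter note = 8; quarter = 8; thirty-second note = 1; quarter note = 8.
Altogether 3 + 3 + 1 + 8 + 8 + 1 + 8 = 32.
32 ÷ 12 = 2 complete bars with 8 left over.

2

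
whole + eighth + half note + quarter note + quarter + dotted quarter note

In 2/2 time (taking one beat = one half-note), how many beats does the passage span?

One half-note beat = 4 eighth notes.
In eighth notes: whole = 8; eighth = 1; half note = 4; quarter note = 2; quarter = 2; dotted quarter note = 3.
Adding: 8 + 1 + 4 + 2 + 2 + 3 = 20.
20 ÷ 4 = 5 beats.

5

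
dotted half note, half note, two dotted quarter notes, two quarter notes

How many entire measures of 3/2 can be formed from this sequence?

1

One bar of 3/2 = 12 eighth notes.
Express everything in eighth notes: dotted half note = 6; half note = 4; dotted quarter note = 3; dotted quarter note = 3; quarter note = 2; quarter note = 2.
Altogether 6 + 4 + 3 + 3 + 2 + 2 = 20.
20 ÷ 12 = 1 complete bar with 8 left over.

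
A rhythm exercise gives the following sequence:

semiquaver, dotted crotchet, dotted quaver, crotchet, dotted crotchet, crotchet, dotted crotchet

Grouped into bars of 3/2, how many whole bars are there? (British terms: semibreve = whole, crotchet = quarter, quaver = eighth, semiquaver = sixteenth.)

One bar of 3/2 = 24 sixteenth notes.
Working in sixteenth notes: semiquaver = 1; dotted crotchet = 6; dotted quaver = 3; crotchet = 4; dotted crotchet = 6; crotchet = 4; dotted crotchet = 6.
Total: 1 + 6 + 3 + 4 + 6 + 4 + 6 = 30.
30 ÷ 24 = 1 complete bar with 6 left over.

1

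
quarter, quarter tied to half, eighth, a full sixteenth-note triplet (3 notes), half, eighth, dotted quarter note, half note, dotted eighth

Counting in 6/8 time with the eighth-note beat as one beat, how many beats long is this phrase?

23.5

One eighth-note beat = 2 sixteenth notes.
Express everything in sixteenth notes: quarter = 4; quarter tied to half (quarter + half) = 12; eighth = 2; a full sixteenth-note triplet (3 notes) (three triplet sixteenths span one eighth) = 2; half = 8; eighth = 2; dotted quarter note = 6; half note = 8; dotted eighth = 3.
Altogether 4 + 12 + 2 + 2 + 8 + 2 + 6 + 8 + 3 = 47.
47 ÷ 2 = 23.5 beats.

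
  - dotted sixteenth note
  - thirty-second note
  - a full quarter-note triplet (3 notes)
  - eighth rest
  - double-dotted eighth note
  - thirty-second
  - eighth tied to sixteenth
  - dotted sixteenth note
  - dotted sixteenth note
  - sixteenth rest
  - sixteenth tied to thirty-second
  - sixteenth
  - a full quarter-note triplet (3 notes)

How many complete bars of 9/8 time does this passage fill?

1

One bar of 9/8 = 36 thirty-second notes.
Convert each value to thirty-second notes: dotted sixteenth note = 3; thirty-second note = 1; a full quarter-note triplet (3 notes) (three triplet quarters span one half) = 16; eighth rest = 4; double-dotted eighth note = 7; thirty-second = 1; eighth tied to sixteenth (eighth + sixteenth) = 6; dotted sixteenth note = 3; dotted sixteenth note = 3; sixteenth rest = 2; sixteenth tied to thirty-second (sixteenth + thirty-second) = 3; sixteenth = 2; a full quarter-note triplet (3 notes) (three triplet quarters span one half) = 16.
Altogether 3 + 1 + 16 + 4 + 7 + 1 + 6 + 3 + 3 + 2 + 3 + 2 + 16 = 67.
67 ÷ 36 = 1 complete bar with 31 left over.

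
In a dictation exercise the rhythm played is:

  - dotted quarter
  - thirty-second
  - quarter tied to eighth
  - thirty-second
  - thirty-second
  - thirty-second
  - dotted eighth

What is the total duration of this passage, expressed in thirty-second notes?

34

Express everything in thirty-second notes: dotted quarter = 12; thirty-second = 1; quarter tied to eighth (quarter + eighth) = 12; thirty-second = 1; thirty-second = 1; thirty-second = 1; dotted eighth = 6.
Sum: 12 + 1 + 12 + 1 + 1 + 1 + 6 = 34 thirty-second notes.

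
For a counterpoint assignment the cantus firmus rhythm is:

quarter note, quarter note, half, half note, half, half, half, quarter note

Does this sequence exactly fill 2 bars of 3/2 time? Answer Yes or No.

One bar of 3/2 = 6 quarter notes, so 2 bars = 12.
In quarter notes: quarter note = 1; quarter note = 1; half = 2; half note = 2; half = 2; half = 2; half = 2; quarter note = 1.
Altogether 1 + 1 + 2 + 2 + 2 + 2 + 2 + 1 = 13.
13 exceeds 12, so the answer is No.

No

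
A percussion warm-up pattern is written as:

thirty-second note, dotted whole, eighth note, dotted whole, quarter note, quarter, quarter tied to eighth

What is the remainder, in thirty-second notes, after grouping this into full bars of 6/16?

One bar of 6/16 = 12 thirty-second notes.
Each duration in thirty-second notes: thirty-second note = 1; dotted whole = 48; eighth note = 4; dotted whole = 48; quarter note = 8; quarter = 8; quarter tied to eighth (quarter + eighth) = 12.
Total: 1 + 48 + 4 + 48 + 8 + 8 + 12 = 129.
129 ÷ 12 = 10 complete bars with 9 thirty-second notes remaining.

9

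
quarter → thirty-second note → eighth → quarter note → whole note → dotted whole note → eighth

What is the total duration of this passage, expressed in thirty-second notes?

105

Working in thirty-second notes: quarter = 8; thirty-second note = 1; eighth = 4; quarter note = 8; whole note = 32; dotted whole note = 48; eighth = 4.
Sum: 8 + 1 + 4 + 8 + 32 + 48 + 4 = 105 thirty-second notes.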